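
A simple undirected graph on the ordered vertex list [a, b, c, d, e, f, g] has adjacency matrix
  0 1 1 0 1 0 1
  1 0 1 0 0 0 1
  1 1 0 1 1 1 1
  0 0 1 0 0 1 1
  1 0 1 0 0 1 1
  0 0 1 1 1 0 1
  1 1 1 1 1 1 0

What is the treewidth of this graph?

A width-3 tree decomposition is:
Bags: B1 = {a, c, e, g}  B2 = {c, e, f, g}  B3 = {a, b, c, g}  B4 = {c, d, f, g}
Tree: B1–B2, B1–B3, B2–B4
Every bag has size at most 4, so the width is 4 − 1 = 3 and tw(G) ≤ 3. On the other hand G contains the 4-clique {a, c, e, g}. A clique must lie in a single bag of any decomposition, so no decomposition can have width below 3. Hence tw(G) = 3 exactly.

3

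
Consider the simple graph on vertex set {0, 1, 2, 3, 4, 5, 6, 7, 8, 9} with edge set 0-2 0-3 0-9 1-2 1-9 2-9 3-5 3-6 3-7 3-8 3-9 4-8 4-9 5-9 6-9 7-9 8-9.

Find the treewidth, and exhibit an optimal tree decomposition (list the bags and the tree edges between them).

The largest bag has 3 vertices, giving width 2; this decomposition certifies tw(G) ≤ 2. For the lower bound, the 3 vertices {1, 2, 9} are pairwise adjacent, and any tree decomposition puts a clique entirely inside one bag — forcing width ≥ 2. Combining the bounds, tw(G) = 2.

Treewidth 2.
Bags: B1 = {0, 3, 9}  B2 = {3, 6, 9}  B3 = {3, 8, 9}  B4 = {3, 7, 9}  B5 = {4, 8, 9}  B6 = {0, 2, 9}  B7 = {3, 5, 9}  B8 = {1, 2, 9}
Tree: B1–B2, B1–B3, B3–B4, B3–B5, B1–B6, B2–B7, B6–B8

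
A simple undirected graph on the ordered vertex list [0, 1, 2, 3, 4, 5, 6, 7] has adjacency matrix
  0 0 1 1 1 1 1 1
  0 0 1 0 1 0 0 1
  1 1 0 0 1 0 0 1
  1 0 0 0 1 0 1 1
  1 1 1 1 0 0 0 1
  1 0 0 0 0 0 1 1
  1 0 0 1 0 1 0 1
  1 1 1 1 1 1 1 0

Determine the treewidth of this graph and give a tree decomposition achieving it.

Treewidth 3.
One optimal decomposition is:
Bags: B1 = {0, 5, 6, 7}  B2 = {0, 3, 6, 7}  B3 = {0, 3, 4, 7}  B4 = {0, 2, 4, 7}  B5 = {1, 2, 4, 7}
Tree: B1–B2, B2–B3, B3–B4, B4–B5

Each bag holds 4 vertices, so the decomposition has width 3, which upper-bounds the treewidth. On the other hand G contains the 4-clique {0, 2, 4, 7}. A clique must lie in a single bag of any decomposition, so no decomposition can have width below 3. Therefore the treewidth is 3.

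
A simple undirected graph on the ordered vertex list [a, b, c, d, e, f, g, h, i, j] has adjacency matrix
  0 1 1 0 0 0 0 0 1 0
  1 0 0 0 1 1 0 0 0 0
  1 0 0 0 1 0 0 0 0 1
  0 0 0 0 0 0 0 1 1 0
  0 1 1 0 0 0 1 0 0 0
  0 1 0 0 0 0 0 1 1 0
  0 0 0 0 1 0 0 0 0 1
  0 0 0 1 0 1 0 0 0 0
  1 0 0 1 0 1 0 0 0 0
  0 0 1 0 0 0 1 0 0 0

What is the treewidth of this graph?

A width-2 tree decomposition is:
Bags: B1 = {d, f, h}  B2 = {d, f, i}  B3 = {b, f, i}  B4 = {a, b, i}  B5 = {a, b, e}  B6 = {a, c, e}  B7 = {c, e, g}  B8 = {c, g, j}
Tree: B1–B2, B2–B3, B3–B4, B4–B5, B5–B6, B6–B7, B7–B8
Every bag has size at most 3, so the width is 3 − 1 = 2 and tw(G) ≤ 2. For the lower bound, G contains the cycle h–d–i–f–h, so G is not a forest; only forests have treewidth ≤ 1, hence tw(G) ≥ 2. Combining the bounds, tw(G) = 2.

2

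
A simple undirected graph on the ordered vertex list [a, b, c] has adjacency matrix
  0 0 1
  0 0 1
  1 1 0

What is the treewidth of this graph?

A width-1 tree decomposition is:
Bags: B1 = {b, c}  B2 = {a, c}
Tree: B1–B2
The largest bag has 2 vertices, giving width 1; this decomposition certifies tw(G) ≤ 1. Any graph with an edge has treewidth ≥ 1, and G has the edge b–c. The upper and lower bounds meet at 1, so that is the treewidth.

1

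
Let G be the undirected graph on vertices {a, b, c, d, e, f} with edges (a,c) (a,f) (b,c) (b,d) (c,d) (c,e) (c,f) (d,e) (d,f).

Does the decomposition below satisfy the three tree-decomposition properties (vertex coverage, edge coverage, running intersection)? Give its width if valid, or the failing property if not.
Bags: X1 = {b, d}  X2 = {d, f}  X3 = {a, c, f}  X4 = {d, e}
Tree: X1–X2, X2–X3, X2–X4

A tree decomposition must satisfy three properties: every vertex lies in some bag; for every edge, both endpoints lie together in some bag; and for every vertex, the bags containing it form a connected subtree. Here edge (c,b) lies in no bag, so the decomposition is invalid.

No — edge (c,b) lies in no bag.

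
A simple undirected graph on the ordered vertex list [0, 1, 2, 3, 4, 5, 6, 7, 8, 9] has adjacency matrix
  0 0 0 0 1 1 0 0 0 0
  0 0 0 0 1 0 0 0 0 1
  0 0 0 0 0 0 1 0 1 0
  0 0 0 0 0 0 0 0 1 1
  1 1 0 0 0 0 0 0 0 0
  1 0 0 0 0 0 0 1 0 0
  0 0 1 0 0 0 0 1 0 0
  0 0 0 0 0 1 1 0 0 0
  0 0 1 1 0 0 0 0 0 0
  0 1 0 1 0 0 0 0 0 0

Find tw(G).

A width-2 tree decomposition is:
Bags: B1 = {1, 3, 9}  B2 = {1, 3, 8}  B3 = {1, 2, 8}  B4 = {1, 2, 6}  B5 = {1, 6, 7}  B6 = {1, 5, 7}  B7 = {0, 1, 5}  B8 = {0, 1, 4}
Tree: B1–B2, B2–B3, B3–B4, B4–B5, B5–B6, B6–B7, B7–B8
Each bag holds 3 vertices, so the decomposition has width 2, which upper-bounds the treewidth. For the lower bound, G contains the cycle 1–9–3–8–2–6–7–5–0–4–1, so G is not a forest; only forests have treewidth ≤ 1, hence tw(G) ≥ 2. Hence tw(G) = 2 exactly.

2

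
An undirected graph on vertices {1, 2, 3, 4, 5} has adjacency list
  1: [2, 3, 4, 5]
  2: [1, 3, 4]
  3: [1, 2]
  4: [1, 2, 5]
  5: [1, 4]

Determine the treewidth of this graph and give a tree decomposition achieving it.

Treewidth 2.
One optimal decomposition is:
Bags: B1 = {1, 2, 4}  B2 = {1, 4, 5}  B3 = {1, 2, 3}
Tree: B1–B2, B1–B3

Every bag has size at most 3, so the width is 3 − 1 = 2 and tw(G) ≤ 2. On the other hand G contains the 3-clique {1, 2, 3}. A clique must lie in a single bag of any decomposition, so no decomposition can have width below 2. Combining the bounds, tw(G) = 2.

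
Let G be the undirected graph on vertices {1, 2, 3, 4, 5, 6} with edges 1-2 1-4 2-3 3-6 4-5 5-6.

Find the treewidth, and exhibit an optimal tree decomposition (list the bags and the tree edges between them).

Each bag holds 3 vertices, so the decomposition has width 2, which upper-bounds the treewidth. For the lower bound, G contains the cycle 2–1–4–5–6–3–2, so G is not a forest; only forests have treewidth ≤ 1, hence tw(G) ≥ 2. The upper and lower bounds meet at 2, so that is the treewidth.

Treewidth 2.
One such decomposition:
Bags: B1 = {1, 2, 4}  B2 = {2, 4, 5}  B3 = {2, 5, 6}  B4 = {2, 3, 6}
Tree: B1–B2, B2–B3, B3–B4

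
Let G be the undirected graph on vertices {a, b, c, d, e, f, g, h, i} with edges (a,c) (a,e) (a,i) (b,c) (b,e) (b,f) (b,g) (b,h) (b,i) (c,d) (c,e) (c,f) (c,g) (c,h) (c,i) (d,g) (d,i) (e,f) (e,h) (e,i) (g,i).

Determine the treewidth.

3

A width-3 tree decomposition is:
Bags: B1 = {c, d, g, i}  B2 = {b, c, g, i}  B3 = {b, c, e, i}  B4 = {b, c, e, f}  B5 = {a, c, e, i}  B6 = {b, c, e, h}
Tree: B1–B2, B2–B3, B3–B4, B3–B5, B3–B6
The largest bag has 4 vertices, giving width 3; this decomposition certifies tw(G) ≤ 3. Conversely, {c, d, g, i} is a clique of size 4, and the vertices of any clique must share a bag in every tree decomposition; so some bag has ≥ 4 vertices and tw(G) ≥ 3. Therefore the treewidth is 3.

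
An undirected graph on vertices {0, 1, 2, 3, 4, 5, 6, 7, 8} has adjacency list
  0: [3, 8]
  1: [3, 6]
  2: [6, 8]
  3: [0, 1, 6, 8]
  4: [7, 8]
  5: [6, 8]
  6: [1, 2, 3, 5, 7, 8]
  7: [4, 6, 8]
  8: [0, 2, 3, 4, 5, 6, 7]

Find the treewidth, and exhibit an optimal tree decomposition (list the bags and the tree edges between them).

Each bag holds 3 vertices, so the decomposition has width 2, which upper-bounds the treewidth. For the lower bound, the 3 vertices {0, 3, 8} are pairwise adjacent, and any tree decomposition puts a clique entirely inside one bag — forcing width ≥ 2. Hence tw(G) = 2 exactly.

Treewidth 2.
Bags: B1 = {3, 6, 8}  B2 = {6, 7, 8}  B3 = {5, 6, 8}  B4 = {2, 6, 8}  B5 = {0, 3, 8}  B6 = {1, 3, 6}  B7 = {4, 7, 8}
Tree: B1–B2, B1–B3, B3–B4, B1–B5, B1–B6, B2–B7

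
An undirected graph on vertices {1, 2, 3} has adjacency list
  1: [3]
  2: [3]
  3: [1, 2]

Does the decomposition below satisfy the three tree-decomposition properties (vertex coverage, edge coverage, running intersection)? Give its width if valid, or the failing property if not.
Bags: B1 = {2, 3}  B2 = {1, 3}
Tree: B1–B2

Yes; width 1.

Vertex coverage: the bags together contain {1, 2, 3}, the full vertex set. Edge coverage: each edge of G has both endpoints in at least one bag. Running intersection: for every vertex, the bags containing it form a connected subtree. All three properties hold, so this is a valid tree decomposition of width max|bag| − 1 = 1, and hence tw(G) ≤ 1.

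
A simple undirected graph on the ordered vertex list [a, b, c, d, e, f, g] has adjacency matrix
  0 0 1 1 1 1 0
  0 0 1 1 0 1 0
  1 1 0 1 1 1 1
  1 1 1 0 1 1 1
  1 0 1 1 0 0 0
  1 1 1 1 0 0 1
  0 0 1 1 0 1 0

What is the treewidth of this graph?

A width-3 tree decomposition is:
Bags: B1 = {a, c, d, e}  B2 = {a, c, d, f}  B3 = {b, c, d, f}  B4 = {c, d, f, g}
Tree: B1–B2, B2–B3, B2–B4
Every bag has size at most 4, so the width is 4 − 1 = 3 and tw(G) ≤ 3. On the other hand G contains the 4-clique {a, c, d, e}. A clique must lie in a single bag of any decomposition, so no decomposition can have width below 3. Combining the bounds, tw(G) = 3.

3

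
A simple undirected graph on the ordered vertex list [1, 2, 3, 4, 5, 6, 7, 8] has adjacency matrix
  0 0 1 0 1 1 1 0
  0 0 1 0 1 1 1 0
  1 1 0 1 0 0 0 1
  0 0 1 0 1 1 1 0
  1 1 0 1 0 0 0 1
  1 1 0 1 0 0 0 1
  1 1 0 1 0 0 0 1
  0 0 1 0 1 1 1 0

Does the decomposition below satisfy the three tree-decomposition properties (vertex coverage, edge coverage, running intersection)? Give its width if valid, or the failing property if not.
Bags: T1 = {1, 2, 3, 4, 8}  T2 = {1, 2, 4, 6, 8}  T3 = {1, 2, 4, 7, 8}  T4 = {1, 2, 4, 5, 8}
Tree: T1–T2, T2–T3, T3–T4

Yes; width 4.

Vertex coverage: the bags together contain {1, 2, 3, 4, 5, 6, 7, 8}, the full vertex set. Edge coverage: each edge of G has both endpoints in at least one bag. Running intersection: for every vertex, the bags containing it form a connected subtree. All three properties hold, so this is a valid tree decomposition of width max|bag| − 1 = 4, and hence tw(G) ≤ 4.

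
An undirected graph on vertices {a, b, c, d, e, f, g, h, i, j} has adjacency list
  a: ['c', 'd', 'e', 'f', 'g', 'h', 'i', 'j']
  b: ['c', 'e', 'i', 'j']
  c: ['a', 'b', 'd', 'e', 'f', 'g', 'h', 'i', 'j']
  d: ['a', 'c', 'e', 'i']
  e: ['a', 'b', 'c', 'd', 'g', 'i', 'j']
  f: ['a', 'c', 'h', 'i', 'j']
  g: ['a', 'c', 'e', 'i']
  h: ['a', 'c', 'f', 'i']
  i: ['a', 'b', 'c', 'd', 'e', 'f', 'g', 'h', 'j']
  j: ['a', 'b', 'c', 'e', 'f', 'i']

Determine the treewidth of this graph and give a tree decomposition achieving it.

Every bag has size at most 5, so the width is 5 − 1 = 4 and tw(G) ≤ 4. On the other hand G contains the 5-clique {a, c, d, e, i}. A clique must lie in a single bag of any decomposition, so no decomposition can have width below 4. Therefore the treewidth is 4.

Treewidth 4.
One such decomposition:
Bags: B1 = {a, c, f, i, j}  B2 = {a, c, e, i, j}  B3 = {b, c, e, i, j}  B4 = {a, c, d, e, i}  B5 = {a, c, f, h, i}  B6 = {a, c, e, g, i}
Tree: B1–B2, B2–B3, B2–B4, B1–B5, B2–B6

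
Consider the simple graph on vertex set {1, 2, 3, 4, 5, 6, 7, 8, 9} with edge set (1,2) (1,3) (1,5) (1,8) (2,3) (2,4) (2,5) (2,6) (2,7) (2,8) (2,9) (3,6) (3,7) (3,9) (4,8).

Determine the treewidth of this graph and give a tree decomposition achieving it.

Each bag holds 3 vertices, so the decomposition has width 2, which upper-bounds the treewidth. Conversely, {1, 2, 8} is a clique of size 3, and the vertices of any clique must share a bag in every tree decomposition; so some bag has ≥ 3 vertices and tw(G) ≥ 2. Combining the bounds, tw(G) = 2.

Treewidth 2.
Bags: B1 = {1, 2, 8}  B2 = {1, 2, 3}  B3 = {2, 3, 6}  B4 = {2, 4, 8}  B5 = {2, 3, 9}  B6 = {2, 3, 7}  B7 = {1, 2, 5}
Tree: B1–B2, B2–B3, B1–B4, B3–B5, B5–B6, B1–B7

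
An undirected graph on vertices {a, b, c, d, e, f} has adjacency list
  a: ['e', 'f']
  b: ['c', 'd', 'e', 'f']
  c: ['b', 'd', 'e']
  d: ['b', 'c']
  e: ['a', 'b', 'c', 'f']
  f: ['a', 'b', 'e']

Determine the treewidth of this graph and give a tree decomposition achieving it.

Treewidth 2.
One optimal decomposition is:
Bags: B1 = {b, e, f}  B2 = {a, e, f}  B3 = {b, c, e}  B4 = {b, c, d}
Tree: B1–B2, B1–B3, B3–B4

The largest bag has 3 vertices, giving width 2; this decomposition certifies tw(G) ≤ 2. Conversely, {b, c, d} is a clique of size 3, and the vertices of any clique must share a bag in every tree decomposition; so some bag has ≥ 3 vertices and tw(G) ≥ 2. Combining the bounds, tw(G) = 2.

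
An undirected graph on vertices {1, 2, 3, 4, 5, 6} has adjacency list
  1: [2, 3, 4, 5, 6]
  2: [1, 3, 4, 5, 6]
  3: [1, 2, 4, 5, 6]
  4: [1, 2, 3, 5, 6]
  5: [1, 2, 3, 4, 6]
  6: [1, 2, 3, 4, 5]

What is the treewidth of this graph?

A width-5 tree decomposition is:
Bags: B1 = {1, 2, 3, 4, 5, 6}
Tree: (single bag)
A single bag containing all 6 vertices is trivially a valid decomposition of width 5. For the lower bound, the 6 vertices {1, 2, 3, 4, 5, 6} are pairwise adjacent, and any tree decomposition puts a clique entirely inside one bag — forcing width ≥ 5. Therefore the treewidth is 5.

5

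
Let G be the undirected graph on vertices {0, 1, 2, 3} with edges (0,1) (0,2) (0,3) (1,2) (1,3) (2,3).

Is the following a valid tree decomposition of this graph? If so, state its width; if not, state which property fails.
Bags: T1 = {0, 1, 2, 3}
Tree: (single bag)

Every vertex of G appears in some bag (union = {0, 1, 2, 3}); every edge is covered by a bag; and for each vertex v the set of bags containing v is connected in the bag tree. The decomposition is therefore valid. The largest bag has 4 vertices, so the width is 3.

Yes; width 3.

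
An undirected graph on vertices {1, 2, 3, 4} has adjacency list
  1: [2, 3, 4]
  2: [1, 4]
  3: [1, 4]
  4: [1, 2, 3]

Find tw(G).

2

A width-2 tree decomposition is:
Bags: B1 = {1, 3, 4}  B2 = {1, 2, 4}
Tree: B1–B2
The largest bag has 3 vertices, giving width 2; this decomposition certifies tw(G) ≤ 2. For the lower bound, the 3 vertices {1, 2, 4} are pairwise adjacent, and any tree decomposition puts a clique entirely inside one bag — forcing width ≥ 2. The upper and lower bounds meet at 2, so that is the treewidth.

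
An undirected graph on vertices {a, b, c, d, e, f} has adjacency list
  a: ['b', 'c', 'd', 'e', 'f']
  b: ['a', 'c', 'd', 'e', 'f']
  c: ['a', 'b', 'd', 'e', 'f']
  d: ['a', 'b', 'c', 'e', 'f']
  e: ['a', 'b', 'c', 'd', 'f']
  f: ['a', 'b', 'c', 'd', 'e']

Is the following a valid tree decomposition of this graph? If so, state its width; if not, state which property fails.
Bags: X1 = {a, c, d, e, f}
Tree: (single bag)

No — vertex b appears in no bag.

A tree decomposition must satisfy three properties: every vertex lies in some bag; for every edge, both endpoints lie together in some bag; and for every vertex, the bags containing it form a connected subtree. Here vertex b appears in no bag, so the decomposition is invalid.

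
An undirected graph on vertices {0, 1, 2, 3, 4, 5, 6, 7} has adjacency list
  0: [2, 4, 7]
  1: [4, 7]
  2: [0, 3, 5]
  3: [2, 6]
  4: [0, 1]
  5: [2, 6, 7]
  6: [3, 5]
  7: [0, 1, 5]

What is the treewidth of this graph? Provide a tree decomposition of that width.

Treewidth 2.
Bags: B1 = {1, 4, 7}  B2 = {0, 4, 7}  B3 = {0, 5, 7}  B4 = {0, 2, 5}  B5 = {2, 5, 6}  B6 = {2, 3, 6}
Tree: B1–B2, B2–B3, B3–B4, B4–B5, B5–B6

Each bag holds 3 vertices, so the decomposition has width 2, which upper-bounds the treewidth. Since 1–4–0–7–1 is a cycle in G, G is not acyclic. Forests are exactly the graphs of treewidth ≤ 1, so tw(G) ≥ 2. The upper and lower bounds meet at 2, so that is the treewidth.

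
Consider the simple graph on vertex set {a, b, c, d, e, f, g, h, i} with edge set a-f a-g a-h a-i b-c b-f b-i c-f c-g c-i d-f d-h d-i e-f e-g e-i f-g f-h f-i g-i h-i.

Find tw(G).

3

A width-3 tree decomposition is:
Bags: B1 = {a, f, g, i}  B2 = {a, f, h, i}  B3 = {d, f, h, i}  B4 = {e, f, g, i}  B5 = {c, f, g, i}  B6 = {b, c, f, i}
Tree: B1–B2, B2–B3, B1–B4, B1–B5, B5–B6
Each bag holds 4 vertices, so the decomposition has width 3, which upper-bounds the treewidth. For the lower bound, the 4 vertices {d, f, h, i} are pairwise adjacent, and any tree decomposition puts a clique entirely inside one bag — forcing width ≥ 3. Combining the bounds, tw(G) = 3.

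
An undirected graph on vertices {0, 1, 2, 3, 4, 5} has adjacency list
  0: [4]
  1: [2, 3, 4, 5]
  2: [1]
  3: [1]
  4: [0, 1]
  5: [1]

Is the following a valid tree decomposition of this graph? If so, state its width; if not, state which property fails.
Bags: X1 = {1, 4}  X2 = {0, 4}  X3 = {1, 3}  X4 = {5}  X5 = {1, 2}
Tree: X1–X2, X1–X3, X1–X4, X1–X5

A tree decomposition must satisfy three properties: every vertex lies in some bag; for every edge, both endpoints lie together in some bag; and for every vertex, the bags containing it form a connected subtree. Here edge (1,5) lies in no bag, so the decomposition is invalid.

No — edge (1,5) lies in no bag.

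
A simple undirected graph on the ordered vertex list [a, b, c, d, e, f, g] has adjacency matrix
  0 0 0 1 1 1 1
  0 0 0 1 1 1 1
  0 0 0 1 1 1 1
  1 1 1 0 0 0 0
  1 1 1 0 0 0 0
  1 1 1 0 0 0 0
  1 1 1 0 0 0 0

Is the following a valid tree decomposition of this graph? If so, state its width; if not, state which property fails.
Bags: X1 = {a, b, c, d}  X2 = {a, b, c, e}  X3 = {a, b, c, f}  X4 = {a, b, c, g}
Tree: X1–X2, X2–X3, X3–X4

Vertex coverage: the bags together contain {a, b, c, d, e, f, g}, the full vertex set. Edge coverage: each edge of G has both endpoints in at least one bag. Running intersection: for every vertex, the bags containing it form a connected subtree. All three properties hold, so this is a valid tree decomposition of width max|bag| − 1 = 3, and hence tw(G) ≤ 3.

Yes; width 3.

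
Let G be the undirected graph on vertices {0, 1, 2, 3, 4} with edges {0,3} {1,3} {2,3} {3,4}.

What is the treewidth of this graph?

1

A width-1 tree decomposition is:
Bags: B1 = {1, 3}  B2 = {3, 4}  B3 = {0, 3}  B4 = {2, 3}
Tree: B1–B2, B2–B3, B1–B4
The largest bag has 2 vertices, giving width 1; this decomposition certifies tw(G) ≤ 1. Since G has at least one edge (e.g. 1–3), it is not an edgeless graph, so tw(G) ≥ 1. The upper and lower bounds meet at 1, so that is the treewidth.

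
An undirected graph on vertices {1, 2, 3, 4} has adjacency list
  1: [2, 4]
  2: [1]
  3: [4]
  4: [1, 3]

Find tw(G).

A width-1 tree decomposition is:
Bags: B1 = {1, 2}  B2 = {1, 4}  B3 = {3, 4}
Tree: B1–B2, B2–B3
Every bag has size at most 2, so the width is 2 − 1 = 1 and tw(G) ≤ 1. G has an edge, so its treewidth is at least 1. The upper and lower bounds meet at 1, so that is the treewidth.

1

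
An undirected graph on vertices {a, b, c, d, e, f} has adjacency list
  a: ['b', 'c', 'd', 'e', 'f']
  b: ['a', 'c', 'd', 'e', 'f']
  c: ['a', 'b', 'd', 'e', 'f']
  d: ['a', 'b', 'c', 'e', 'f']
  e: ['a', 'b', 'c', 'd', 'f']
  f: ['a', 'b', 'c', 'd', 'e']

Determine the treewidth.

5

A width-5 tree decomposition is:
Bags: B1 = {a, b, c, d, e, f}
Tree: (single bag)
A single bag containing all 6 vertices is trivially a valid decomposition of width 5. Conversely, {a, b, c, d, e, f} is a clique of size 6, and the vertices of any clique must share a bag in every tree decomposition; so some bag has ≥ 6 vertices and tw(G) ≥ 5. Combining the bounds, tw(G) = 5.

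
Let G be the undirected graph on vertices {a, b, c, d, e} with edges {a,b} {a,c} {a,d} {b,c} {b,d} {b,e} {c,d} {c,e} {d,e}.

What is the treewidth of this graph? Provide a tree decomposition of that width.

Treewidth 3.
Bags: B1 = {b, c, d, e}  B2 = {a, b, c, d}
Tree: B1–B2

Each bag holds 4 vertices, so the decomposition has width 3, which upper-bounds the treewidth. On the other hand G contains the 4-clique {b, c, d, e}. A clique must lie in a single bag of any decomposition, so no decomposition can have width below 3. Combining the bounds, tw(G) = 3.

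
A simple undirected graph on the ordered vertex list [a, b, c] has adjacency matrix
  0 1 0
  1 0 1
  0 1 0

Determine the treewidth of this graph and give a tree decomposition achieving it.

The largest bag has 2 vertices, giving width 1; this decomposition certifies tw(G) ≤ 1. Since G has at least one edge (e.g. c–b), it is not an edgeless graph, so tw(G) ≥ 1. Therefore the treewidth is 1.

Treewidth 1.
Bags: B1 = {b, c}  B2 = {a, b}
Tree: B1–B2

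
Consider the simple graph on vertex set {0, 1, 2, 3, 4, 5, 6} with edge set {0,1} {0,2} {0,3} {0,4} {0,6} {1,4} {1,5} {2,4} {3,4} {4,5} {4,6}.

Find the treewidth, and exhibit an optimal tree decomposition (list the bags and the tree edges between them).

Treewidth 2.
Bags: B1 = {0, 1, 4}  B2 = {0, 3, 4}  B3 = {1, 4, 5}  B4 = {0, 2, 4}  B5 = {0, 4, 6}
Tree: B1–B2, B1–B3, B2–B4, B4–B5

Each bag holds 3 vertices, so the decomposition has width 2, which upper-bounds the treewidth. Conversely, {0, 1, 4} is a clique of size 3, and the vertices of any clique must share a bag in every tree decomposition; so some bag has ≥ 3 vertices and tw(G) ≥ 2. Hence tw(G) = 2 exactly.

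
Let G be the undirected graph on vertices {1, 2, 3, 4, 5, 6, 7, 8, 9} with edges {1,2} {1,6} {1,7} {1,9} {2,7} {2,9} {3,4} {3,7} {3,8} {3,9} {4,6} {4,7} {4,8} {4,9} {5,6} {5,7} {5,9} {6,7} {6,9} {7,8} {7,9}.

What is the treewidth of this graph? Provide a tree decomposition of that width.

Treewidth 3.
One such decomposition:
Bags: B1 = {4, 6, 7, 9}  B2 = {1, 6, 7, 9}  B3 = {5, 6, 7, 9}  B4 = {1, 2, 7, 9}  B5 = {3, 4, 7, 9}  B6 = {3, 4, 7, 8}
Tree: B1–B2, B1–B3, B2–B4, B1–B5, B5–B6

Each bag holds 4 vertices, so the decomposition has width 3, which upper-bounds the treewidth. Conversely, {3, 4, 7, 8} is a clique of size 4, and the vertices of any clique must share a bag in every tree decomposition; so some bag has ≥ 4 vertices and tw(G) ≥ 3. Hence tw(G) = 3 exactly.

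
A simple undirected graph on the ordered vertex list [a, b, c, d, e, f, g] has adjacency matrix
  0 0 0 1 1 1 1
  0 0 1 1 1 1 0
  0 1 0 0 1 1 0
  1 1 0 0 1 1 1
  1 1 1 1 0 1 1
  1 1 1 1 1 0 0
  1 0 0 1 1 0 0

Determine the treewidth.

3

A width-3 tree decomposition is:
Bags: B1 = {b, c, e, f}  B2 = {b, d, e, f}  B3 = {a, d, e, f}  B4 = {a, d, e, g}
Tree: B1–B2, B2–B3, B3–B4
Every bag has size at most 4, so the width is 4 − 1 = 3 and tw(G) ≤ 3. On the other hand G contains the 4-clique {a, d, e, g}. A clique must lie in a single bag of any decomposition, so no decomposition can have width below 3. Hence tw(G) = 3 exactly.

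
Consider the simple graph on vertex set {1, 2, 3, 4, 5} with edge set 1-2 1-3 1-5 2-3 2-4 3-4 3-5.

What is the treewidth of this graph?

A width-2 tree decomposition is:
Bags: B1 = {2, 3, 4}  B2 = {1, 2, 3}  B3 = {1, 3, 5}
Tree: B1–B2, B2–B3
The largest bag has 3 vertices, giving width 2; this decomposition certifies tw(G) ≤ 2. On the other hand G contains the 3-clique {1, 2, 3}. A clique must lie in a single bag of any decomposition, so no decomposition can have width below 2. Hence tw(G) = 2 exactly.

2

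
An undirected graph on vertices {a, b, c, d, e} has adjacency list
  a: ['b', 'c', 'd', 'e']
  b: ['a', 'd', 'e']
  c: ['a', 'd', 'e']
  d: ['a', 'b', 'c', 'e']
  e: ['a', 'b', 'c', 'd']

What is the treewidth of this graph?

3

A width-3 tree decomposition is:
Bags: B1 = {a, b, d, e}  B2 = {a, c, d, e}
Tree: B1–B2
Every bag has size at most 4, so the width is 4 − 1 = 3 and tw(G) ≤ 3. For the lower bound, the 4 vertices {a, c, d, e} are pairwise adjacent, and any tree decomposition puts a clique entirely inside one bag — forcing width ≥ 3. Hence tw(G) = 3 exactly.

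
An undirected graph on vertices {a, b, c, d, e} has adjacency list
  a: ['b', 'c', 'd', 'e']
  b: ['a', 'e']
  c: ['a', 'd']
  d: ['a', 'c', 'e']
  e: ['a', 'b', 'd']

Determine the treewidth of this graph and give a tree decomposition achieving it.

Every bag has size at most 3, so the width is 3 − 1 = 2 and tw(G) ≤ 2. On the other hand G contains the 3-clique {a, d, e}. A clique must lie in a single bag of any decomposition, so no decomposition can have width below 2. The upper and lower bounds meet at 2, so that is the treewidth.

Treewidth 2.
Bags: B1 = {a, c, d}  B2 = {a, d, e}  B3 = {a, b, e}
Tree: B1–B2, B2–B3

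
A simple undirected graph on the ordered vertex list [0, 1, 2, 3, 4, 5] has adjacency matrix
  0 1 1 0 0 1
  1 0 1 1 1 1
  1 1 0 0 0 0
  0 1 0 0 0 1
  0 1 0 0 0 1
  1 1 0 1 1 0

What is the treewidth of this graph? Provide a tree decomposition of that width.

Treewidth 2.
One optimal decomposition is:
Bags: B1 = {1, 4, 5}  B2 = {1, 3, 5}  B3 = {0, 1, 5}  B4 = {0, 1, 2}
Tree: B1–B2, B1–B3, B3–B4

The largest bag has 3 vertices, giving width 2; this decomposition certifies tw(G) ≤ 2. For the lower bound, the 3 vertices {0, 1, 2} are pairwise adjacent, and any tree decomposition puts a clique entirely inside one bag — forcing width ≥ 2. Therefore the treewidth is 2.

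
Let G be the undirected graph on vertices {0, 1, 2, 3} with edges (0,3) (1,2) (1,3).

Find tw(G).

1

A width-1 tree decomposition is:
Bags: B1 = {1, 2}  B2 = {1, 3}  B3 = {0, 3}
Tree: B1–B2, B2–B3
Every bag has size at most 2, so the width is 2 − 1 = 1 and tw(G) ≤ 1. Any graph with an edge has treewidth ≥ 1, and G has the edge 2–1. Therefore the treewidth is 1.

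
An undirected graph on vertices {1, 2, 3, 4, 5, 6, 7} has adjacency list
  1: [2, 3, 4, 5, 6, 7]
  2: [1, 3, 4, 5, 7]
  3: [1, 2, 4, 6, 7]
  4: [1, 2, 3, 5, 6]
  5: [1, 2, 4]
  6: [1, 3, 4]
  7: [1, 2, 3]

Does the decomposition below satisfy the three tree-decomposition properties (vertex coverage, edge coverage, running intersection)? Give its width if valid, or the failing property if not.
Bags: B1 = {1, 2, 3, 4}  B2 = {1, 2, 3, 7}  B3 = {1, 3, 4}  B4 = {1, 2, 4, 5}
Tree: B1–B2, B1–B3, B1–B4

A tree decomposition must satisfy three properties: every vertex lies in some bag; for every edge, both endpoints lie together in some bag; and for every vertex, the bags containing it form a connected subtree. Here vertex 6 appears in no bag, so the decomposition is invalid.

No — vertex 6 appears in no bag.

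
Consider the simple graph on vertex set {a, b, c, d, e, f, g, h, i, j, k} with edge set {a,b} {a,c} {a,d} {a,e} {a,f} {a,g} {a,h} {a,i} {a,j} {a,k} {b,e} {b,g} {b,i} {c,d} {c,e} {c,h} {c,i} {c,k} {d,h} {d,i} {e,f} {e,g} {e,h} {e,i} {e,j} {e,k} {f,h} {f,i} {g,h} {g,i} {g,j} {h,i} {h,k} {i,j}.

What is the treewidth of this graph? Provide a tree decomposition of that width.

Each bag holds 5 vertices, so the decomposition has width 4, which upper-bounds the treewidth. For the lower bound, the 5 vertices {a, c, e, h, k} are pairwise adjacent, and any tree decomposition puts a clique entirely inside one bag — forcing width ≥ 4. Hence tw(G) = 4 exactly.

Treewidth 4.
One optimal decomposition is:
Bags: B1 = {a, e, f, h, i}  B2 = {a, c, e, h, i}  B3 = {a, c, d, h, i}  B4 = {a, c, e, h, k}  B5 = {a, e, g, h, i}  B6 = {a, e, g, i, j}  B7 = {a, b, e, g, i}
Tree: B1–B2, B2–B3, B2–B4, B2–B5, B5–B6, B6–B7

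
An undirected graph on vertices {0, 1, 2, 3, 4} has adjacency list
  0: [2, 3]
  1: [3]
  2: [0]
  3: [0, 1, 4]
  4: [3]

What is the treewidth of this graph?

1

A width-1 tree decomposition is:
Bags: B1 = {3, 4}  B2 = {0, 3}  B3 = {0, 2}  B4 = {1, 3}
Tree: B1–B2, B2–B3, B1–B4
The largest bag has 2 vertices, giving width 1; this decomposition certifies tw(G) ≤ 1. Since G has at least one edge (e.g. 4–3), it is not an edgeless graph, so tw(G) ≥ 1. The upper and lower bounds meet at 1, so that is the treewidth.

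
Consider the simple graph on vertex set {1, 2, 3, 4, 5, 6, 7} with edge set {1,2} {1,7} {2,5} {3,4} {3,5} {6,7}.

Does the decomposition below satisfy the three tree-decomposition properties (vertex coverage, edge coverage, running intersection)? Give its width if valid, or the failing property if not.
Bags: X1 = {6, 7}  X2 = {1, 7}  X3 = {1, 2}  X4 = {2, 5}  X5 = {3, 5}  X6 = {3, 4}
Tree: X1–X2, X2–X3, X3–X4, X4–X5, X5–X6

Vertex coverage: the bags together contain {1, 2, 3, 4, 5, 6, 7}, the full vertex set. Edge coverage: each edge of G has both endpoints in at least one bag. Running intersection: for every vertex, the bags containing it form a connected subtree. All three properties hold, so this is a valid tree decomposition of width max|bag| − 1 = 1, and hence tw(G) ≤ 1.

Yes; width 1.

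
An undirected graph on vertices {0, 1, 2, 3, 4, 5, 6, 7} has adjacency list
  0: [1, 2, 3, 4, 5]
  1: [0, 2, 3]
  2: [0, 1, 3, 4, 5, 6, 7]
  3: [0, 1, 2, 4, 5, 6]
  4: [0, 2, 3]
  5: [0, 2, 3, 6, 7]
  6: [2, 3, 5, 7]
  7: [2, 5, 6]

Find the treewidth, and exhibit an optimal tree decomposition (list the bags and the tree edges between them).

The largest bag has 4 vertices, giving width 3; this decomposition certifies tw(G) ≤ 3. Conversely, {0, 1, 2, 3} is a clique of size 4, and the vertices of any clique must share a bag in every tree decomposition; so some bag has ≥ 4 vertices and tw(G) ≥ 3. Hence tw(G) = 3 exactly.

Treewidth 3.
One optimal decomposition is:
Bags: B1 = {0, 1, 2, 3}  B2 = {0, 2, 3, 5}  B3 = {0, 2, 3, 4}  B4 = {2, 3, 5, 6}  B5 = {2, 5, 6, 7}
Tree: B1–B2, B1–B3, B2–B4, B4–B5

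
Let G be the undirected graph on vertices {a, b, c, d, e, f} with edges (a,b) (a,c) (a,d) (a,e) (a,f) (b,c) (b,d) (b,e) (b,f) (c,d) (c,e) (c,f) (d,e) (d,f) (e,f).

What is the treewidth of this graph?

5

A width-5 tree decomposition is:
Bags: B1 = {a, b, c, d, e, f}
Tree: (single bag)
With just one bag of size 6, the width is 6 − 1 = 5, so tw(G) ≤ 5. For the lower bound, the 6 vertices {a, b, c, d, e, f} are pairwise adjacent, and any tree decomposition puts a clique entirely inside one bag — forcing width ≥ 5. Combining the bounds, tw(G) = 5.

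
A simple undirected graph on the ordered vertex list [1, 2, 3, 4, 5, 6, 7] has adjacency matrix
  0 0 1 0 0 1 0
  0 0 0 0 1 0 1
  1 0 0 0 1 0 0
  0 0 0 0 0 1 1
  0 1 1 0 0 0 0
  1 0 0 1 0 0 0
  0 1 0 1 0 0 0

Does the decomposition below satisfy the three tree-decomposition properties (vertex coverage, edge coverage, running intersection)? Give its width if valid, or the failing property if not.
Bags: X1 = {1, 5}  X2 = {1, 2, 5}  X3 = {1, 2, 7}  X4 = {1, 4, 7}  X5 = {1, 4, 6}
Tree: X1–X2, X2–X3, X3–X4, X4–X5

No — vertex 3 appears in no bag.

A tree decomposition must satisfy three properties: every vertex lies in some bag; for every edge, both endpoints lie together in some bag; and for every vertex, the bags containing it form a connected subtree. Here vertex 3 appears in no bag, so the decomposition is invalid.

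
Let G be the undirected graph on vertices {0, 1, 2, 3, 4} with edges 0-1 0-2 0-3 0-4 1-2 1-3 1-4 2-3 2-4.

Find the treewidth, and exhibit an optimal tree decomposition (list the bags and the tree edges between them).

Treewidth 3.
One such decomposition:
Bags: B1 = {0, 1, 2, 3}  B2 = {0, 1, 2, 4}
Tree: B1–B2

Every bag has size at most 4, so the width is 4 − 1 = 3 and tw(G) ≤ 3. On the other hand G contains the 4-clique {0, 1, 2, 3}. A clique must lie in a single bag of any decomposition, so no decomposition can have width below 3. The upper and lower bounds meet at 3, so that is the treewidth.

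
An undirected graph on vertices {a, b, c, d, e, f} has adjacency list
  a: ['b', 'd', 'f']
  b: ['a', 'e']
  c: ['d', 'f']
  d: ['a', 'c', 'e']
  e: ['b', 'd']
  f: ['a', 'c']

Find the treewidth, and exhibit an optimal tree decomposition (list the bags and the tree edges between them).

Each bag holds 3 vertices, so the decomposition has width 2, which upper-bounds the treewidth. For the lower bound, G contains the cycle b–e–d–a–b, so G is not a forest; only forests have treewidth ≤ 1, hence tw(G) ≥ 2. The upper and lower bounds meet at 2, so that is the treewidth.

Treewidth 2.
One optimal decomposition is:
Bags: B1 = {a, b, e}  B2 = {a, d, e}  B3 = {a, d, f}  B4 = {c, d, f}
Tree: B1–B2, B2–B3, B3–B4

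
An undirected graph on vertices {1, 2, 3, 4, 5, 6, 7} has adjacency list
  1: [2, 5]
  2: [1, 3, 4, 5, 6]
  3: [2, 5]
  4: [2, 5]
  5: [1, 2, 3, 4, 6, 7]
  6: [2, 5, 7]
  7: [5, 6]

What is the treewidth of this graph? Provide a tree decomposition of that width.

Treewidth 2.
Bags: B1 = {2, 4, 5}  B2 = {1, 2, 5}  B3 = {2, 3, 5}  B4 = {2, 5, 6}  B5 = {5, 6, 7}
Tree: B1–B2, B2–B3, B2–B4, B4–B5

The largest bag has 3 vertices, giving width 2; this decomposition certifies tw(G) ≤ 2. Conversely, {1, 2, 5} is a clique of size 3, and the vertices of any clique must share a bag in every tree decomposition; so some bag has ≥ 3 vertices and tw(G) ≥ 2. The upper and lower bounds meet at 2, so that is the treewidth.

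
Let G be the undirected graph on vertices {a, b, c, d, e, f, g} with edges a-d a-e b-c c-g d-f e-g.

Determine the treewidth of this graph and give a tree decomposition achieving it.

Every bag has size at most 2, so the width is 2 − 1 = 1 and tw(G) ≤ 1. Any graph with an edge has treewidth ≥ 1, and G has the edge b–c. The upper and lower bounds meet at 1, so that is the treewidth.

Treewidth 1.
Bags: B1 = {b, c}  B2 = {c, g}  B3 = {e, g}  B4 = {a, e}  B5 = {a, d}  B6 = {d, f}
Tree: B1–B2, B2–B3, B3–B4, B4–B5, B5–B6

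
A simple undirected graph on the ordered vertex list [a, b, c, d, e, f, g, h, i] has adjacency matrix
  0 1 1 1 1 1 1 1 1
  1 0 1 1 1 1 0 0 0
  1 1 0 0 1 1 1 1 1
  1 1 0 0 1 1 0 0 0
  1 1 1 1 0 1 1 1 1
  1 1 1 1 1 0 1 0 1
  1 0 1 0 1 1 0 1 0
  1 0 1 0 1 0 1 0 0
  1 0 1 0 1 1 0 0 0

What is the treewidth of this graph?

A width-4 tree decomposition is:
Bags: B1 = {a, b, c, e, f}  B2 = {a, c, e, f, g}  B3 = {a, b, d, e, f}  B4 = {a, c, e, f, i}  B5 = {a, c, e, g, h}
Tree: B1–B2, B1–B3, B1–B4, B2–B5
Every bag has size at most 5, so the width is 5 − 1 = 4 and tw(G) ≤ 4. For the lower bound, the 5 vertices {a, c, e, g, h} are pairwise adjacent, and any tree decomposition puts a clique entirely inside one bag — forcing width ≥ 4. Therefore the treewidth is 4.

4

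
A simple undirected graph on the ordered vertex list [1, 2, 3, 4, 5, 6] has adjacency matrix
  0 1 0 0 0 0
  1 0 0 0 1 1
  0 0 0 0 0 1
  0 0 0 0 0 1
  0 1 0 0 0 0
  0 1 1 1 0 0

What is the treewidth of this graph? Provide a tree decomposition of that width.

Every bag has size at most 2, so the width is 2 − 1 = 1 and tw(G) ≤ 1. Since G has at least one edge (e.g. 4–6), it is not an edgeless graph, so tw(G) ≥ 1. Therefore the treewidth is 1.

Treewidth 1.
One optimal decomposition is:
Bags: B1 = {4, 6}  B2 = {3, 6}  B3 = {2, 6}  B4 = {2, 5}  B5 = {1, 2}
Tree: B1–B2, B2–B3, B3–B4, B3–B5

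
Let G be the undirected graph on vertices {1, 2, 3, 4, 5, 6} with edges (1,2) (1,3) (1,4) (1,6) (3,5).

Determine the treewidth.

1

A width-1 tree decomposition is:
Bags: B1 = {1, 3}  B2 = {1, 4}  B3 = {1, 2}  B4 = {1, 6}  B5 = {3, 5}
Tree: B1–B2, B1–B3, B2–B4, B1–B5
Each bag holds 2 vertices, so the decomposition has width 1, which upper-bounds the treewidth. G has an edge, so its treewidth is at least 1. The upper and lower bounds meet at 1, so that is the treewidth.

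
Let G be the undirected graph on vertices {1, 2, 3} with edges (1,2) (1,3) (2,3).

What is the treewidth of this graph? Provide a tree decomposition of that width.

With just one bag of size 3, the width is 3 − 1 = 2, so tw(G) ≤ 2. For the lower bound, the 3 vertices {1, 2, 3} are pairwise adjacent, and any tree decomposition puts a clique entirely inside one bag — forcing width ≥ 2. The upper and lower bounds meet at 2, so that is the treewidth.

Treewidth 2.
Bags: B1 = {1, 2, 3}
Tree: (single bag)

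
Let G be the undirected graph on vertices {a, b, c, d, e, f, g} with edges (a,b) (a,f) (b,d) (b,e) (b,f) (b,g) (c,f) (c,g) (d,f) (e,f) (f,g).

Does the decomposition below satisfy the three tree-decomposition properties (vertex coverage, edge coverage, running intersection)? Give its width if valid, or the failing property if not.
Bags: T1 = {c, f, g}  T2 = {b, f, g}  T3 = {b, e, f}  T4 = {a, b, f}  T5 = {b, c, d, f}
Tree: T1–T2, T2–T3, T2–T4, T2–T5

No — bags containing vertex c are not connected in the tree.

A tree decomposition must satisfy three properties: every vertex lies in some bag; for every edge, both endpoints lie together in some bag; and for every vertex, the bags containing it form a connected subtree. Here bags containing vertex c are not connected in the tree, so the decomposition is invalid.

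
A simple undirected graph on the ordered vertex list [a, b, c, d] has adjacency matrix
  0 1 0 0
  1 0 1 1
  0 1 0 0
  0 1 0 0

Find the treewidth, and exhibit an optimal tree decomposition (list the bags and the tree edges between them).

Every bag has size at most 2, so the width is 2 − 1 = 1 and tw(G) ≤ 1. Since G has at least one edge (e.g. b–d), it is not an edgeless graph, so tw(G) ≥ 1. Combining the bounds, tw(G) = 1.

Treewidth 1.
One such decomposition:
Bags: B1 = {b, d}  B2 = {a, b}  B3 = {b, c}
Tree: B1–B2, B1–B3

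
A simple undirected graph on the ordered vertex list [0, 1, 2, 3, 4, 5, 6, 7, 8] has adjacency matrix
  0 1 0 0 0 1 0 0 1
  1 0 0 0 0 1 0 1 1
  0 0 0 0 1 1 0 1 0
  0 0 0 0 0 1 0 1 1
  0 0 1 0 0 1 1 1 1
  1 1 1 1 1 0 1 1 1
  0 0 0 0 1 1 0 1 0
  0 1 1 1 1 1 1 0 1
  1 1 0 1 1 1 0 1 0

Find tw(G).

3

A width-3 tree decomposition is:
Bags: B1 = {4, 5, 7, 8}  B2 = {3, 5, 7, 8}  B3 = {1, 5, 7, 8}  B4 = {4, 5, 6, 7}  B5 = {0, 1, 5, 8}  B6 = {2, 4, 5, 7}
Tree: B1–B2, B1–B3, B1–B4, B3–B5, B1–B6
Each bag holds 4 vertices, so the decomposition has width 3, which upper-bounds the treewidth. Conversely, {0, 1, 5, 8} is a clique of size 4, and the vertices of any clique must share a bag in every tree decomposition; so some bag has ≥ 4 vertices and tw(G) ≥ 3. Hence tw(G) = 3 exactly.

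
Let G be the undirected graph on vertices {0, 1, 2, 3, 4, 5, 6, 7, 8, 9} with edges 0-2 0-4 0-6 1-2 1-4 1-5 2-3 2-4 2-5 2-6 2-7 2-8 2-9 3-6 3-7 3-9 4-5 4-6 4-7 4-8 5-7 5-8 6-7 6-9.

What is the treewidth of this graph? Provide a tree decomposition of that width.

Every bag has size at most 4, so the width is 4 − 1 = 3 and tw(G) ≤ 3. On the other hand G contains the 4-clique {2, 3, 6, 9}. A clique must lie in a single bag of any decomposition, so no decomposition can have width below 3. The upper and lower bounds meet at 3, so that is the treewidth.

Treewidth 3.
One optimal decomposition is:
Bags: B1 = {2, 4, 5, 7}  B2 = {2, 4, 6, 7}  B3 = {2, 4, 5, 8}  B4 = {0, 2, 4, 6}  B5 = {1, 2, 4, 5}  B6 = {2, 3, 6, 7}  B7 = {2, 3, 6, 9}
Tree: B1–B2, B1–B3, B2–B4, B3–B5, B2–B6, B6–B7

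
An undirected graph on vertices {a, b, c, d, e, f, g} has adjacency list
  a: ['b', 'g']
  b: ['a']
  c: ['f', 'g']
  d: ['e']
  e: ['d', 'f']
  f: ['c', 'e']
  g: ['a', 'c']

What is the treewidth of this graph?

A width-1 tree decomposition is:
Bags: B1 = {d, e}  B2 = {e, f}  B3 = {c, f}  B4 = {c, g}  B5 = {a, g}  B6 = {a, b}
Tree: B1–B2, B2–B3, B3–B4, B4–B5, B5–B6
Each bag holds 2 vertices, so the decomposition has width 1, which upper-bounds the treewidth. Any graph with an edge has treewidth ≥ 1, and G has the edge d–e. Hence tw(G) = 1 exactly.

1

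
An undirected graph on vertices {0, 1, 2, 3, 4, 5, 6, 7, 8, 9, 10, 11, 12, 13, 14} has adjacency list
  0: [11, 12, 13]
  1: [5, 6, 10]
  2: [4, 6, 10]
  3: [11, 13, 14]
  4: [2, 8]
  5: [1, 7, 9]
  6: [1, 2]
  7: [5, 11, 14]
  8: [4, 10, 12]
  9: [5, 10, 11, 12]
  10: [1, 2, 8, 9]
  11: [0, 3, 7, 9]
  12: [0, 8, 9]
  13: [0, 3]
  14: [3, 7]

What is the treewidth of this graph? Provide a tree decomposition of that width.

Treewidth 3.
One such decomposition:
Bags: B1 = {2, 4, 6, 8}  B2 = {2, 6, 8, 10}  B3 = {1, 6, 8, 10}  B4 = {1, 8, 10, 12}  B5 = {1, 9, 10, 12}  B6 = {1, 5, 9, 12}  B7 = {0, 5, 9, 12}  B8 = {0, 5, 9, 11}  B9 = {0, 5, 7, 11}  B10 = {0, 7, 11, 13}  B11 = {3, 7, 11, 13}  B12 = {3, 7, 13, 14}
Tree: B1–B2, B2–B3, B3–B4, B4–B5, B5–B6, B6–B7, B7–B8, B8–B9, B9–B10, B10–B11, B11–B12

The largest bag has 4 vertices, giving width 3; this decomposition certifies tw(G) ≤ 3. For the lower bound: the 4 vertex sets {2,4,6}, {8}, {10}, {1,5,9,12} are disjoint, each induces a connected subgraph, and every pair is joined by at least one edge of G. Contracting each set to a single vertex therefore yields K_{4} as a minor, and since treewidth is minor-monotone, tw(G) ≥ tw(K_{4}) = 3. Combining the bounds, tw(G) = 3.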